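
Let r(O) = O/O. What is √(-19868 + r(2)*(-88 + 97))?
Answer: I*√19859 ≈ 140.92*I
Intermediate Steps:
r(O) = 1
√(-19868 + r(2)*(-88 + 97)) = √(-19868 + 1*(-88 + 97)) = √(-19868 + 1*9) = √(-19868 + 9) = √(-19859) = I*√19859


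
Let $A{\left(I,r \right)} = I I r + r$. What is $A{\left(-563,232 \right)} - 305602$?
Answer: $73231438$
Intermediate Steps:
$A{\left(I,r \right)} = r + r I^{2}$ ($A{\left(I,r \right)} = I^{2} r + r = r I^{2} + r = r + r I^{2}$)
$A{\left(-563,232 \right)} - 305602 = 232 \left(1 + \left(-563\right)^{2}\right) - 305602 = 232 \left(1 + 316969\right) - 305602 = 232 \cdot 316970 - 305602 = 73537040 - 305602 = 73231438$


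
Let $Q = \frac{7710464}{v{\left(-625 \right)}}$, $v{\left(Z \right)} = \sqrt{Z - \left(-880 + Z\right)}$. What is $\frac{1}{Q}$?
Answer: $\frac{\sqrt{55}}{1927616} \approx 3.8473 \cdot 10^{-6}$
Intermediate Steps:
$v{\left(Z \right)} = 4 \sqrt{55}$ ($v{\left(Z \right)} = \sqrt{880} = 4 \sqrt{55}$)
$Q = \frac{1927616 \sqrt{55}}{55}$ ($Q = \frac{7710464}{4 \sqrt{55}} = 7710464 \frac{\sqrt{55}}{220} = \frac{1927616 \sqrt{55}}{55} \approx 2.5992 \cdot 10^{5}$)
$\frac{1}{Q} = \frac{1}{\frac{1927616}{55} \sqrt{55}} = \frac{\sqrt{55}}{1927616}$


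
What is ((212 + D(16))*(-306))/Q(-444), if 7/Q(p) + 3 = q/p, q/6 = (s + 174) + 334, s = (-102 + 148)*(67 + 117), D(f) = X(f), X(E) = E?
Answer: 320723496/259 ≈ 1.2383e+6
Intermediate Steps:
D(f) = f
s = 8464 (s = 46*184 = 8464)
q = 53832 (q = 6*((8464 + 174) + 334) = 6*(8638 + 334) = 6*8972 = 53832)
Q(p) = 7/(-3 + 53832/p)
((212 + D(16))*(-306))/Q(-444) = ((212 + 16)*(-306))/((-7*(-444)/(-53832 + 3*(-444)))) = (228*(-306))/((-7*(-444)/(-53832 - 1332))) = -69768/((-7*(-444)/(-55164))) = -69768/((-7*(-444)*(-1/55164))) = -69768/(-259/4597) = -69768*(-4597/259) = 320723496/259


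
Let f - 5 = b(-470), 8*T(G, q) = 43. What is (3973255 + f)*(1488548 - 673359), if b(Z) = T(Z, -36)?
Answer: 25911697822247/8 ≈ 3.2390e+12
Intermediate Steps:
T(G, q) = 43/8 (T(G, q) = (⅛)*43 = 43/8)
b(Z) = 43/8
f = 83/8 (f = 5 + 43/8 = 83/8 ≈ 10.375)
(3973255 + f)*(1488548 - 673359) = (3973255 + 83/8)*(1488548 - 673359) = (31786123/8)*815189 = 25911697822247/8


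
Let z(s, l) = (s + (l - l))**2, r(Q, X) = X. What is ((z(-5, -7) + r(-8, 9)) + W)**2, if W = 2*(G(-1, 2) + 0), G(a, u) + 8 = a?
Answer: 256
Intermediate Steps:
G(a, u) = -8 + a
z(s, l) = s**2 (z(s, l) = (s + 0)**2 = s**2)
W = -18 (W = 2*((-8 - 1) + 0) = 2*(-9 + 0) = 2*(-9) = -18)
((z(-5, -7) + r(-8, 9)) + W)**2 = (((-5)**2 + 9) - 18)**2 = ((25 + 9) - 18)**2 = (34 - 18)**2 = 16**2 = 256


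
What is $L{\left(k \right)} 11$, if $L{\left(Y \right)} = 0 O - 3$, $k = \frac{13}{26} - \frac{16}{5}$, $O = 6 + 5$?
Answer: $-33$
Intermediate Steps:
$O = 11$
$k = - \frac{27}{10}$ ($k = 13 \cdot \frac{1}{26} - \frac{16}{5} = \frac{1}{2} - \frac{16}{5} = - \frac{27}{10} \approx -2.7$)
$L{\left(Y \right)} = -3$ ($L{\left(Y \right)} = 0 \cdot 11 - 3 = 0 - 3 = -3$)
$L{\left(k \right)} 11 = \left(-3\right) 11 = -33$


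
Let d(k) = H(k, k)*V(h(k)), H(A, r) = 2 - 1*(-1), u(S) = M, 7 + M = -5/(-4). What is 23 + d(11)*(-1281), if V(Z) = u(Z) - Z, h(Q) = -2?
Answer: 57737/4 ≈ 14434.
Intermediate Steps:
M = -23/4 (M = -7 - 5/(-4) = -7 - 5*(-¼) = -7 + 5/4 = -23/4 ≈ -5.7500)
u(S) = -23/4
H(A, r) = 3 (H(A, r) = 2 + 1 = 3)
V(Z) = -23/4 - Z
d(k) = -45/4 (d(k) = 3*(-23/4 - 1*(-2)) = 3*(-23/4 + 2) = 3*(-15/4) = -45/4)
23 + d(11)*(-1281) = 23 - 45/4*(-1281) = 23 + 57645/4 = 57737/4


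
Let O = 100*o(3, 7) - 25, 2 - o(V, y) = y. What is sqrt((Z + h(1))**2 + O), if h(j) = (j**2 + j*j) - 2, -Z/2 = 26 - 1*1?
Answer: 5*sqrt(79) ≈ 44.441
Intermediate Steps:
o(V, y) = 2 - y
Z = -50 (Z = -2*(26 - 1*1) = -2*(26 - 1) = -2*25 = -50)
h(j) = -2 + 2*j**2 (h(j) = (j**2 + j**2) - 2 = 2*j**2 - 2 = -2 + 2*j**2)
O = -525 (O = 100*(2 - 1*7) - 25 = 100*(2 - 7) - 25 = 100*(-5) - 25 = -500 - 25 = -525)
sqrt((Z + h(1))**2 + O) = sqrt((-50 + (-2 + 2*1**2))**2 - 525) = sqrt((-50 + (-2 + 2*1))**2 - 525) = sqrt((-50 + (-2 + 2))**2 - 525) = sqrt((-50 + 0)**2 - 525) = sqrt((-50)**2 - 525) = sqrt(2500 - 525) = sqrt(1975) = 5*sqrt(79)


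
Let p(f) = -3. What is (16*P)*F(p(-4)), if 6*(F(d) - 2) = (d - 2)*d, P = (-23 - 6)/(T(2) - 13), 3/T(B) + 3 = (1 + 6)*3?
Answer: 12528/77 ≈ 162.70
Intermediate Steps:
T(B) = 1/6 (T(B) = 3/(-3 + (1 + 6)*3) = 3/(-3 + 7*3) = 3/(-3 + 21) = 3/18 = 3*(1/18) = 1/6)
P = 174/77 (P = (-23 - 6)/(1/6 - 13) = -29/(-77/6) = -29*(-6/77) = 174/77 ≈ 2.2597)
F(d) = 2 + d*(-2 + d)/6 (F(d) = 2 + ((d - 2)*d)/6 = 2 + ((-2 + d)*d)/6 = 2 + (d*(-2 + d))/6 = 2 + d*(-2 + d)/6)
(16*P)*F(p(-4)) = (16*(174/77))*(2 - 1/3*(-3) + (1/6)*(-3)**2) = 2784*(2 + 1 + (1/6)*9)/77 = 2784*(2 + 1 + 3/2)/77 = (2784/77)*(9/2) = 12528/77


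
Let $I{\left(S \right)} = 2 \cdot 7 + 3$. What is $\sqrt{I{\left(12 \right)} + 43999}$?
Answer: $4 \sqrt{2751} \approx 209.8$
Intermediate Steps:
$I{\left(S \right)} = 17$ ($I{\left(S \right)} = 14 + 3 = 17$)
$\sqrt{I{\left(12 \right)} + 43999} = \sqrt{17 + 43999} = \sqrt{44016} = 4 \sqrt{2751}$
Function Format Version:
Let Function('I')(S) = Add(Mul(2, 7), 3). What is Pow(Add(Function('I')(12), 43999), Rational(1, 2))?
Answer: Mul(4, Pow(2751, Rational(1, 2))) ≈ 209.80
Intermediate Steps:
Function('I')(S) = 17 (Function('I')(S) = Add(14, 3) = 17)
Pow(Add(Function('I')(12), 43999), Rational(1, 2)) = Pow(Add(17, 43999), Rational(1, 2)) = Pow(44016, Rational(1, 2)) = Mul(4, Pow(2751, Rational(1, 2)))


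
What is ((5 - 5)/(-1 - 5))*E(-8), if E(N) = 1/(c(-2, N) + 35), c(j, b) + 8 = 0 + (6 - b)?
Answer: 0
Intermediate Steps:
c(j, b) = -2 - b (c(j, b) = -8 + (0 + (6 - b)) = -8 + (6 - b) = -2 - b)
E(N) = 1/(33 - N) (E(N) = 1/((-2 - N) + 35) = 1/(33 - N))
((5 - 5)/(-1 - 5))*E(-8) = ((5 - 5)/(-1 - 5))*(-1/(-33 - 8)) = (0/(-6))*(-1/(-41)) = (0*(-1/6))*(-1*(-1/41)) = 0*(1/41) = 0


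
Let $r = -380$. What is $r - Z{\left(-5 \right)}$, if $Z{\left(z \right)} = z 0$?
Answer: $-380$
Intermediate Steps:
$Z{\left(z \right)} = 0$
$r - Z{\left(-5 \right)} = -380 - 0 = -380 + 0 = -380$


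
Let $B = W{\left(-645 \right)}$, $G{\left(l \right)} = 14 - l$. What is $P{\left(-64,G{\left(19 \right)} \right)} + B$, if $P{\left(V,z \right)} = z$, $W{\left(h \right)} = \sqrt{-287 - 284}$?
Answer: $-5 + i \sqrt{571} \approx -5.0 + 23.896 i$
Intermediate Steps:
$W{\left(h \right)} = i \sqrt{571}$ ($W{\left(h \right)} = \sqrt{-571} = i \sqrt{571}$)
$B = i \sqrt{571} \approx 23.896 i$
$P{\left(-64,G{\left(19 \right)} \right)} + B = \left(14 - 19\right) + i \sqrt{571} = -5 + i \sqrt{571}$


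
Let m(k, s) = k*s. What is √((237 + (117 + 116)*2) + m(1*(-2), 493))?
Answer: I*√283 ≈ 16.823*I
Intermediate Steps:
√((237 + (117 + 116)*2) + m(1*(-2), 493)) = √((237 + (117 + 116)*2) + (1*(-2))*493) = √((237 + 233*2) - 2*493) = √((237 + 466) - 986) = √(703 - 986) = √(-283) = I*√283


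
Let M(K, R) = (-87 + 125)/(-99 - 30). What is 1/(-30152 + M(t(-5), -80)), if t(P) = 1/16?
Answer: -129/3889646 ≈ -3.3165e-5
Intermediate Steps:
t(P) = 1/16
M(K, R) = -38/129 (M(K, R) = 38/(-129) = 38*(-1/129) = -38/129)
1/(-30152 + M(t(-5), -80)) = 1/(-30152 - 38/129) = 1/(-3889646/129) = -129/3889646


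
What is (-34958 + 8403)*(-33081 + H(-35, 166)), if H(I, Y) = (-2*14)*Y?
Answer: 1001893595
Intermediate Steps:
H(I, Y) = -28*Y
(-34958 + 8403)*(-33081 + H(-35, 166)) = (-34958 + 8403)*(-33081 - 28*166) = -26555*(-33081 - 4648) = -26555*(-37729) = 1001893595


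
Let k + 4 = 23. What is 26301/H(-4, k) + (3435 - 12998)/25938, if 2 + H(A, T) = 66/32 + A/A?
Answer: 83320327/3366 ≈ 24754.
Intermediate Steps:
k = 19 (k = -4 + 23 = 19)
H(A, T) = 17/16 (H(A, T) = -2 + (66/32 + A/A) = -2 + (66*(1/32) + 1) = -2 + (33/16 + 1) = -2 + 49/16 = 17/16)
26301/H(-4, k) + (3435 - 12998)/25938 = 26301/(17/16) + (3435 - 12998)/25938 = 26301*(16/17) - 9563*1/25938 = 420816/17 - 73/198 = 83320327/3366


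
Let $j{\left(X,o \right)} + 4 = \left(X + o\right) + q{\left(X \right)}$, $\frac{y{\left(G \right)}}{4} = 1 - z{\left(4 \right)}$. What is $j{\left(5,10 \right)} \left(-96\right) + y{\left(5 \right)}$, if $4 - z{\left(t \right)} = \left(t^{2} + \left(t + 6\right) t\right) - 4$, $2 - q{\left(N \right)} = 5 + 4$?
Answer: $-188$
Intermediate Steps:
$q{\left(N \right)} = -7$ ($q{\left(N \right)} = 2 - \left(5 + 4\right) = 2 - 9 = -7$)
$z{\left(t \right)} = 8 - t^{2} - t \left(6 + t\right)$ ($z{\left(t \right)} = 4 - \left(\left(t^{2} + \left(t + 6\right) t\right) - 4\right) = 4 - \left(\left(t^{2} + \left(6 + t\right) t\right) - 4\right) = 4 - \left(\left(t^{2} + t \left(6 + t\right)\right) - 4\right) = 4 - \left(-4 + t^{2} + t \left(6 + t\right)\right) = 8 - t^{2} - t \left(6 + t\right)$)
$y{\left(G \right)} = 196$ ($y{\left(G \right)} = 4 \left(1 - \left(8 - 24 - 2 \cdot 4^{2}\right)\right) = 4 \left(1 - \left(8 - 24 - 32\right)\right) = 4 \left(1 - -48\right) = 4 \left(1 + 48\right) = 4 \cdot 49 = 196$)
$j{\left(X,o \right)} = -11 + X + o$ ($j{\left(X,o \right)} = -4 - \left(7 - X - o\right) = -4 + \left(-7 + X + o\right) = -11 + X + o$)
$j{\left(5,10 \right)} \left(-96\right) + y{\left(5 \right)} = \left(-11 + 5 + 10\right) \left(-96\right) + 196 = 4 \left(-96\right) + 196 = -384 + 196 = -188$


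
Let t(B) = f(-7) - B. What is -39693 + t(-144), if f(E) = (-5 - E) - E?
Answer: -39540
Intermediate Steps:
f(E) = -5 - 2*E
t(B) = 9 - B (t(B) = (-5 - 2*(-7)) - B = (-5 + 14) - B = 9 - B)
-39693 + t(-144) = -39693 + (9 - 1*(-144)) = -39693 + (9 + 144) = -39693 + 153 = -39540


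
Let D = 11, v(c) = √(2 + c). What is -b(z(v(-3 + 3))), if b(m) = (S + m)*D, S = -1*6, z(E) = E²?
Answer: 44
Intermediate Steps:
S = -6
b(m) = -66 + 11*m (b(m) = (-6 + m)*11 = -66 + 11*m)
-b(z(v(-3 + 3))) = -(-66 + 11*(√(2 + (-3 + 3)))²) = -(-66 + 11*(√(2 + 0))²) = -(-66 + 11*(√2)²) = -(-66 + 11*2) = -(-66 + 22) = -1*(-44) = 44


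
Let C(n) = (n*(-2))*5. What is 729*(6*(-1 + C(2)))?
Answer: -91854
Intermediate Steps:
C(n) = -10*n (C(n) = -2*n*5 = -10*n)
729*(6*(-1 + C(2))) = 729*(6*(-1 - 10*2)) = 729*(6*(-1 - 20)) = 729*(6*(-21)) = 729*(-126) = -91854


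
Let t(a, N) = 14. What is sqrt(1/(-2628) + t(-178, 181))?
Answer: sqrt(2685743)/438 ≈ 3.7416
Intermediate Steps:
sqrt(1/(-2628) + t(-178, 181)) = sqrt(1/(-2628) + 14) = sqrt(-1/2628 + 14) = sqrt(36791/2628) = sqrt(2685743)/438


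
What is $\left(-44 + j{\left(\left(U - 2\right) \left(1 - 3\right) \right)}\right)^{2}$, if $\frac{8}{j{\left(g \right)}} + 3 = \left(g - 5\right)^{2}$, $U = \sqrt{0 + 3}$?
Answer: $\frac{304896}{169} + \frac{8832 \sqrt{3}}{169} \approx 1894.6$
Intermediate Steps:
$U = \sqrt{3} \approx 1.732$
$j{\left(g \right)} = \frac{8}{-3 + \left(-5 + g\right)^{2}}$ ($j{\left(g \right)} = \frac{8}{-3 + \left(g - 5\right)^{2}} = \frac{8}{-3 + \left(-5 + g\right)^{2}}$)
$\left(-44 + j{\left(\left(U - 2\right) \left(1 - 3\right) \right)}\right)^{2} = \left(-44 + \frac{8}{-3 + \left(-5 + \left(\sqrt{3} - 2\right) \left(1 - 3\right)\right)^{2}}\right)^{2} = \left(-44 + \frac{8}{-3 + \left(-5 + \left(-2 + \sqrt{3}\right) \left(-2\right)\right)^{2}}\right)^{2} = \left(-44 + \frac{8}{-3 + \left(-5 + \left(4 - 2 \sqrt{3}\right)\right)^{2}}\right)^{2} = \left(-44 + \frac{8}{-3 + \left(-1 - 2 \sqrt{3}\right)^{2}}\right)^{2}$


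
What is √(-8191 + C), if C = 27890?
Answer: √19699 ≈ 140.35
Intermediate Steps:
√(-8191 + C) = √(-8191 + 27890) = √19699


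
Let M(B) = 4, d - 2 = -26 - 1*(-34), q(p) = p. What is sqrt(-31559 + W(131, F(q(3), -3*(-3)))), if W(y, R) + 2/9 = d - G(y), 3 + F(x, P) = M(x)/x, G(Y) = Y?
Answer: I*sqrt(285122)/3 ≈ 177.99*I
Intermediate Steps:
d = 10 (d = 2 + (-26 - 1*(-34)) = 2 + (-26 + 34) = 2 + 8 = 10)
F(x, P) = -3 + 4/x
W(y, R) = 88/9 - y (W(y, R) = -2/9 + (10 - y) = 88/9 - y)
sqrt(-31559 + W(131, F(q(3), -3*(-3)))) = sqrt(-31559 + (88/9 - 1*131)) = sqrt(-31559 + (88/9 - 131)) = sqrt(-31559 - 1091/9) = sqrt(-285122/9) = I*sqrt(285122)/3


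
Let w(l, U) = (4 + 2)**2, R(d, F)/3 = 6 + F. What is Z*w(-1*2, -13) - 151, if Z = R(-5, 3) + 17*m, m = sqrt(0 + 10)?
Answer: 821 + 612*sqrt(10) ≈ 2756.3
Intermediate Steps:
R(d, F) = 18 + 3*F (R(d, F) = 3*(6 + F) = 18 + 3*F)
m = sqrt(10) ≈ 3.1623
w(l, U) = 36 (w(l, U) = 6**2 = 36)
Z = 27 + 17*sqrt(10) (Z = (18 + 3*3) + 17*sqrt(10) = (18 + 9) + 17*sqrt(10) = 27 + 17*sqrt(10) ≈ 80.759)
Z*w(-1*2, -13) - 151 = (27 + 17*sqrt(10))*36 - 151 = (972 + 612*sqrt(10)) - 151 = 821 + 612*sqrt(10)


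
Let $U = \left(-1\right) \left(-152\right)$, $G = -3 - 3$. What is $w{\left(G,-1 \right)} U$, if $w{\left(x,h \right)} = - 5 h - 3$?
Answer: $304$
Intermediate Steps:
$G = -6$ ($G = -3 - 3 = -6$)
$w{\left(x,h \right)} = -3 - 5 h$
$U = 152$
$w{\left(G,-1 \right)} U = \left(-3 - -5\right) 152 = \left(-3 + 5\right) 152 = 2 \cdot 152 = 304$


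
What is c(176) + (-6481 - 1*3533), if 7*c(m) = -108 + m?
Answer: -70030/7 ≈ -10004.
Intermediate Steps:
c(m) = -108/7 + m/7 (c(m) = (-108 + m)/7 = -108/7 + m/7)
c(176) + (-6481 - 1*3533) = (-108/7 + (⅐)*176) + (-6481 - 1*3533) = (-108/7 + 176/7) + (-6481 - 3533) = 68/7 - 10014 = -70030/7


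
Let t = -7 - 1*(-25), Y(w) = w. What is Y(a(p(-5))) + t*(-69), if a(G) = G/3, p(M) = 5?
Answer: -3721/3 ≈ -1240.3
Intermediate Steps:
a(G) = G/3 (a(G) = G*(⅓) = G/3)
t = 18 (t = -7 + 25 = 18)
Y(a(p(-5))) + t*(-69) = (⅓)*5 + 18*(-69) = 5/3 - 1242 = -3721/3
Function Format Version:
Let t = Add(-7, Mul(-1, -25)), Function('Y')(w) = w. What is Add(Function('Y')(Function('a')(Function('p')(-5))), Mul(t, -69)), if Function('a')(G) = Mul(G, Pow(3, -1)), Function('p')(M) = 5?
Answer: Rational(-3721, 3) ≈ -1240.3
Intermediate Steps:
Function('a')(G) = Mul(Rational(1, 3), G) (Function('a')(G) = Mul(G, Rational(1, 3)) = Mul(Rational(1, 3), G))
t = 18 (t = Add(-7, 25) = 18)
Add(Function('Y')(Function('a')(Function('p')(-5))), Mul(t, -69)) = Add(Mul(Rational(1, 3), 5), Mul(18, -69)) = Add(Rational(5, 3), -1242) = Rational(-3721, 3)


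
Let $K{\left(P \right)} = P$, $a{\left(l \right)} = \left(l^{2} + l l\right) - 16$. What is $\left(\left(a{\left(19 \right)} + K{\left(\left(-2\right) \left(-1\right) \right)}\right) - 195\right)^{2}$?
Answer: $263169$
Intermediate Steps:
$a{\left(l \right)} = -16 + 2 l^{2}$ ($a{\left(l \right)} = \left(l^{2} + l^{2}\right) - 16 = 2 l^{2} - 16 = -16 + 2 l^{2}$)
$\left(\left(a{\left(19 \right)} + K{\left(\left(-2\right) \left(-1\right) \right)}\right) - 195\right)^{2} = \left(\left(\left(-16 + 2 \cdot 19^{2}\right) - -2\right) - 195\right)^{2} = \left(\left(\left(-16 + 2 \cdot 361\right) + 2\right) - 195\right)^{2} = \left(\left(\left(-16 + 722\right) + 2\right) - 195\right)^{2} = \left(\left(706 + 2\right) - 195\right)^{2} = \left(708 - 195\right)^{2} = 513^{2} = 263169$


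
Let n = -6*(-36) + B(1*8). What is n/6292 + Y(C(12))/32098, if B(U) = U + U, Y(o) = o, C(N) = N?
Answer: 85480/2295007 ≈ 0.037246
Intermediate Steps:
B(U) = 2*U
n = 232 (n = -6*(-36) + 2*(1*8) = 216 + 2*8 = 216 + 16 = 232)
n/6292 + Y(C(12))/32098 = 232/6292 + 12/32098 = 232*(1/6292) + 12*(1/32098) = 58/1573 + 6/16049 = 85480/2295007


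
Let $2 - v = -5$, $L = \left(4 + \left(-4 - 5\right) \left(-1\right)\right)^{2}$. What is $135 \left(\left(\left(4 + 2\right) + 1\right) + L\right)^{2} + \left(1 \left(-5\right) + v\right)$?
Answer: $4181762$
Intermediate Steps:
$L = 169$ ($L = \left(4 - -9\right)^{2} = \left(4 + 9\right)^{2} = 13^{2} = 169$)
$v = 7$ ($v = 2 - -5 = 2 + 5 = 7$)
$135 \left(\left(\left(4 + 2\right) + 1\right) + L\right)^{2} + \left(1 \left(-5\right) + v\right) = 135 \left(\left(\left(4 + 2\right) + 1\right) + 169\right)^{2} + \left(1 \left(-5\right) + 7\right) = 135 \left(\left(6 + 1\right) + 169\right)^{2} + \left(-5 + 7\right) = 135 \left(7 + 169\right)^{2} + 2 = 135 \cdot 176^{2} + 2 = 135 \cdot 30976 + 2 = 4181760 + 2 = 4181762$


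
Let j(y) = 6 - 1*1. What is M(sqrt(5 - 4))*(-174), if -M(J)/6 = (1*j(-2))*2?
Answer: 10440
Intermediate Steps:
j(y) = 5 (j(y) = 6 - 1 = 5)
M(J) = -60 (M(J) = -6*1*5*2 = -30*2 = -6*10 = -60)
M(sqrt(5 - 4))*(-174) = -60*(-174) = 10440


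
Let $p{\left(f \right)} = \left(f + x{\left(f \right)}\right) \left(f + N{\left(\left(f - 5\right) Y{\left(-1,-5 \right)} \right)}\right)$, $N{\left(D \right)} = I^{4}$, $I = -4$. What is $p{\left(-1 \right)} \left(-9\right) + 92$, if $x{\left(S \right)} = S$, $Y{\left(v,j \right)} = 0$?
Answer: $4682$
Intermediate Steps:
$N{\left(D \right)} = 256$ ($N{\left(D \right)} = \left(-4\right)^{4} = 256$)
$p{\left(f \right)} = 2 f \left(256 + f\right)$ ($p{\left(f \right)} = \left(f + f\right) \left(f + 256\right) = 2 f \left(256 + f\right)$)
$p{\left(-1 \right)} \left(-9\right) + 92 = 2 \left(-1\right) \left(256 - 1\right) \left(-9\right) + 92 = 2 \left(-1\right) 255 \left(-9\right) + 92 = \left(-510\right) \left(-9\right) + 92 = 4590 + 92 = 4682$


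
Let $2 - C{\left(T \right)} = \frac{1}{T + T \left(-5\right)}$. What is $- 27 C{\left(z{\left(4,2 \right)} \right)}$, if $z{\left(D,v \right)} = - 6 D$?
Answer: $- \frac{1719}{32} \approx -53.719$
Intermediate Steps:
$C{\left(T \right)} = 2 + \frac{1}{4 T}$ ($C{\left(T \right)} = 2 - \frac{1}{T + T \left(-5\right)} = 2 - \frac{1}{T - 5 T} = 2 - \frac{1}{\left(-4\right) T} = 2 - - \frac{1}{4 T} = 2 + \frac{1}{4 T}$)
$- 27 C{\left(z{\left(4,2 \right)} \right)} = - 27 \left(2 + \frac{1}{4 \left(\left(-6\right) 4\right)}\right) = - 27 \left(2 + \frac{1}{4 \left(-24\right)}\right) = - 27 \left(2 + \frac{1}{4} \left(- \frac{1}{24}\right)\right) = - 27 \left(2 - \frac{1}{96}\right) = \left(-27\right) \frac{191}{96} = - \frac{1719}{32}$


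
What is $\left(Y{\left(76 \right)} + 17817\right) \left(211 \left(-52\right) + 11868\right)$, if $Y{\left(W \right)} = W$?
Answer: $16032128$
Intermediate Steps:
$\left(Y{\left(76 \right)} + 17817\right) \left(211 \left(-52\right) + 11868\right) = \left(76 + 17817\right) \left(211 \left(-52\right) + 11868\right) = 17893 \left(-10972 + 11868\right) = 17893 \cdot 896 = 16032128$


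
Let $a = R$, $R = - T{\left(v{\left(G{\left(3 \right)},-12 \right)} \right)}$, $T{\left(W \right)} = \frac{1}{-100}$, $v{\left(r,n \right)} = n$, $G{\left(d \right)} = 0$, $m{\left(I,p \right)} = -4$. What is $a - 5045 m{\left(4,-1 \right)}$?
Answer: $\frac{2018001}{100} \approx 20180.0$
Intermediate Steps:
$T{\left(W \right)} = - \frac{1}{100}$
$R = \frac{1}{100}$ ($R = \left(-1\right) \left(- \frac{1}{100}\right) = \frac{1}{100} \approx 0.01$)
$a = \frac{1}{100} \approx 0.01$
$a - 5045 m{\left(4,-1 \right)} = \frac{1}{100} - 5045 \left(-4\right) = \frac{1}{100} - -20180 = \frac{1}{100} + 20180 = \frac{2018001}{100}$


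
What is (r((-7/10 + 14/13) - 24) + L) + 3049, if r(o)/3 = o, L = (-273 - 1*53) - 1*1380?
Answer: 165377/130 ≈ 1272.1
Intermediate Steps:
L = -1706 (L = (-273 - 53) - 1380 = -326 - 1380 = -1706)
r(o) = 3*o
(r((-7/10 + 14/13) - 24) + L) + 3049 = (3*((-7/10 + 14/13) - 24) - 1706) + 3049 = (3*(49/130 - 24) - 1706) + 3049 = (3*(-3071/130) - 1706) + 3049 = (-9213/130 - 1706) + 3049 = -230993/130 + 3049 = 165377/130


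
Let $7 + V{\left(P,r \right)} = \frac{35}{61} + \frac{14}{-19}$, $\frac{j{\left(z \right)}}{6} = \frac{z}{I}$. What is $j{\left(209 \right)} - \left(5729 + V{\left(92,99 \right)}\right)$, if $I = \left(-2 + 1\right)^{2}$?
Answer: $- \frac{5178223}{1159} \approx -4467.8$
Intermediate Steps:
$I = 1$ ($I = \left(-1\right)^{2} = 1$)
$j{\left(z \right)} = 6 z$ ($j{\left(z \right)} = 6 \frac{z}{1} = 6 z 1 = 6 z$)
$V{\left(P,r \right)} = - \frac{8302}{1159}$ ($V{\left(P,r \right)} = -7 + \left(\frac{35}{61} + \frac{14}{-19}\right) = -7 + \left(35 \cdot \frac{1}{61} + 14 \left(- \frac{1}{19}\right)\right) = -7 + \left(\frac{35}{61} - \frac{14}{19}\right) = -7 - \frac{189}{1159} = - \frac{8302}{1159}$)
$j{\left(209 \right)} - \left(5729 + V{\left(92,99 \right)}\right) = 6 \cdot 209 - \frac{6631609}{1159} = 1254 + \left(-5729 + \frac{8302}{1159}\right) = 1254 - \frac{6631609}{1159} = - \frac{5178223}{1159}$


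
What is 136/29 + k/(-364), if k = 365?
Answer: 38919/10556 ≈ 3.6869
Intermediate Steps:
136/29 + k/(-364) = 136/29 + 365/(-364) = 136*(1/29) + 365*(-1/364) = 136/29 - 365/364 = 38919/10556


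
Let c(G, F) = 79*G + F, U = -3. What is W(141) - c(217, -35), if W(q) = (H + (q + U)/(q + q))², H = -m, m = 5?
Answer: -37746628/2209 ≈ -17088.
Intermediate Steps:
H = -5 (H = -1*5 = -5)
c(G, F) = F + 79*G
W(q) = (-5 + (-3 + q)/(2*q))² (W(q) = (-5 + (q - 3)/(q + q))² = (-5 + (-3 + q)/((2*q)))² = (-5 + (-3 + q)*(1/(2*q)))² = (-5 + (-3 + q)/(2*q))²)
W(141) - c(217, -35) = (9/4)*(1 + 3*141)²/141² - (-35 + 79*217) = (9/4)*(1/19881)*(1 + 423)² - (-35 + 17143) = (9/4)*(1/19881)*424² - 1*17108 = (9/4)*(1/19881)*179776 - 17108 = 44944/2209 - 17108 = -37746628/2209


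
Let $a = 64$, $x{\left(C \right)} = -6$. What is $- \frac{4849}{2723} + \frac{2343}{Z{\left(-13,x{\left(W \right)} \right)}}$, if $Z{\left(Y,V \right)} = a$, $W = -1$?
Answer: $\frac{6069653}{174272} \approx 34.829$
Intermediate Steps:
$Z{\left(Y,V \right)} = 64$
$- \frac{4849}{2723} + \frac{2343}{Z{\left(-13,x{\left(W \right)} \right)}} = - \frac{4849}{2723} + \frac{2343}{64} = \frac{6069653}{174272}$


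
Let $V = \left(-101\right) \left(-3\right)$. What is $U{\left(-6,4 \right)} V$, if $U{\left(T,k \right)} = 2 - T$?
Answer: $2424$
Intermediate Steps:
$V = 303$
$U{\left(-6,4 \right)} V = \left(2 - -6\right) 303 = \left(2 + 6\right) 303 = 8 \cdot 303 = 2424$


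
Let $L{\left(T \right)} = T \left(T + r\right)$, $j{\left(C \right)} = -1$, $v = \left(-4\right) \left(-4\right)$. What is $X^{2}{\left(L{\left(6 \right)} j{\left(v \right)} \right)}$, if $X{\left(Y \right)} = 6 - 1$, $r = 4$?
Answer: $25$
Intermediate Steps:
$v = 16$
$L{\left(T \right)} = T \left(4 + T\right)$ ($L{\left(T \right)} = T \left(T + 4\right) = T \left(4 + T\right)$)
$X{\left(Y \right)} = 5$ ($X{\left(Y \right)} = 6 - 1 = 5$)
$X^{2}{\left(L{\left(6 \right)} j{\left(v \right)} \right)} = 5^{2} = 25$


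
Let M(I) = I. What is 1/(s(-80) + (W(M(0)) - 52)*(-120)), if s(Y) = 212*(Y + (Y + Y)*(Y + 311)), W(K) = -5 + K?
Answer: -1/7845640 ≈ -1.2746e-7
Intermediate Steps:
s(Y) = 212*Y + 424*Y*(311 + Y) (s(Y) = 212*(Y + (2*Y)*(311 + Y)) = 212*(Y + 2*Y*(311 + Y)) = 212*Y + 424*Y*(311 + Y))
1/(s(-80) + (W(M(0)) - 52)*(-120)) = 1/(212*(-80)*(623 + 2*(-80)) + ((-5 + 0) - 52)*(-120)) = 1/(212*(-80)*(623 - 160) + (-5 - 52)*(-120)) = 1/(212*(-80)*463 - 57*(-120)) = 1/(-7852480 + 6840) = 1/(-7845640) = -1/7845640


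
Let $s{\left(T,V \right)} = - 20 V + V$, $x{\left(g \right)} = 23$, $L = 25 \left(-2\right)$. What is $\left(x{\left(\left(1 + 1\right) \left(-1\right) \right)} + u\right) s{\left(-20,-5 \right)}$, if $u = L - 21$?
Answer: $-4560$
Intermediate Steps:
$L = -50$
$s{\left(T,V \right)} = - 19 V$
$u = -71$ ($u = -50 - 21 = -71$)
$\left(x{\left(\left(1 + 1\right) \left(-1\right) \right)} + u\right) s{\left(-20,-5 \right)} = \left(23 - 71\right) \left(\left(-19\right) \left(-5\right)\right) = \left(-48\right) 95 = -4560$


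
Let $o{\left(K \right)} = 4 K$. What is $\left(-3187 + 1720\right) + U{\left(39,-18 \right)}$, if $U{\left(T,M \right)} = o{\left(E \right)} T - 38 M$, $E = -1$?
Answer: $-939$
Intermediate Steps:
$U{\left(T,M \right)} = - 38 M - 4 T$ ($U{\left(T,M \right)} = 4 \left(-1\right) T - 38 M = - 4 T - 38 M = - 38 M - 4 T$)
$\left(-3187 + 1720\right) + U{\left(39,-18 \right)} = \left(-3187 + 1720\right) - -528 = -1467 + \left(684 - 156\right) = -1467 + 528 = -939$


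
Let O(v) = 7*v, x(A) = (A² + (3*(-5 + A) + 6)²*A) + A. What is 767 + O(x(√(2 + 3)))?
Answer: -1088 + 889*√5 ≈ 899.86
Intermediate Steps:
x(A) = A + A² + A*(-9 + 3*A)² (x(A) = (A² + ((-15 + 3*A) + 6)²*A) + A = (A² + (-9 + 3*A)²*A) + A = (A² + A*(-9 + 3*A)²) + A = A + A² + A*(-9 + 3*A)²)
767 + O(x(√(2 + 3))) = 767 + 7*(√(2 + 3)*(1 + √(2 + 3) + 9*(-3 + √(2 + 3))²)) = 767 + 7*(√5*(1 + √5 + 9*(-3 + √5)²)) = 767 + 7*√5*(1 + √5 + 9*(-3 + √5)²)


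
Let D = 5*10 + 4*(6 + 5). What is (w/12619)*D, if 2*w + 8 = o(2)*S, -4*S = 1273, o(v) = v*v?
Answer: -60207/12619 ≈ -4.7711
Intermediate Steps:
o(v) = v²
D = 94 (D = 50 + 4*11 = 50 + 44 = 94)
S = -1273/4 (S = -¼*1273 = -1273/4 ≈ -318.25)
w = -1281/2 (w = -4 + (2²*(-1273/4))/2 = -4 + (4*(-1273/4))/2 = -4 + (½)*(-1273) = -4 - 1273/2 = -1281/2 ≈ -640.50)
(w/12619)*D = -1281/2/12619*94 = -1281/2*1/12619*94 = -1281/25238*94 = -60207/12619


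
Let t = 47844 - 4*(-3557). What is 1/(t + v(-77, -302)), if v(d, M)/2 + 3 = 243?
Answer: 1/62552 ≈ 1.5987e-5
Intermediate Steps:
v(d, M) = 480 (v(d, M) = -6 + 2*243 = -6 + 486 = 480)
t = 62072 (t = 47844 - 1*(-14228) = 47844 + 14228 = 62072)
1/(t + v(-77, -302)) = 1/(62072 + 480) = 1/62552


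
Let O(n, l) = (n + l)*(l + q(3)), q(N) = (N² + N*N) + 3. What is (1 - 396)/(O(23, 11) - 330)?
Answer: -395/758 ≈ -0.52111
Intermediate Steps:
q(N) = 3 + 2*N² (q(N) = (N² + N²) + 3 = 2*N² + 3 = 3 + 2*N²)
O(n, l) = (21 + l)*(l + n) (O(n, l) = (n + l)*(l + (3 + 2*3²)) = (l + n)*(l + (3 + 2*9)) = (l + n)*(l + (3 + 18)) = (l + n)*(l + 21) = (l + n)*(21 + l) = (21 + l)*(l + n))
(1 - 396)/(O(23, 11) - 330) = (1 - 396)/((11² + 21*11 + 21*23 + 11*23) - 330) = -395/((121 + 231 + 483 + 253) - 330) = -395/(1088 - 330) = -395/758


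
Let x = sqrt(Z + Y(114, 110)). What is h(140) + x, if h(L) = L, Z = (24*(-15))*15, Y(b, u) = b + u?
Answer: 140 + 2*I*sqrt(1294) ≈ 140.0 + 71.944*I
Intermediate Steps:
Z = -5400 (Z = -360*15 = -5400)
x = 2*I*sqrt(1294) (x = sqrt(-5400 + (114 + 110)) = sqrt(-5400 + 224) = sqrt(-5176) = 2*I*sqrt(1294) ≈ 71.944*I)
h(140) + x = 140 + 2*I*sqrt(1294)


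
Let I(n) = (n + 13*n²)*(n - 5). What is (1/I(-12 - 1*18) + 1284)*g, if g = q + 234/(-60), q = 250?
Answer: 1290670955339/4084500 ≈ 3.1599e+5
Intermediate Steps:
g = 2461/10 (g = 250 + 234/(-60) = 250 + 234*(-1/60) = 250 - 39/10 = 2461/10 ≈ 246.10)
I(n) = (-5 + n)*(n + 13*n²) (I(n) = (n + 13*n²)*(-5 + n) = (-5 + n)*(n + 13*n²))
(1/I(-12 - 1*18) + 1284)*g = (1/((-12 - 1*18)*(-5 - 64*(-12 - 1*18) + 13*(-12 - 1*18)²)) + 1284)*(2461/10) = (1/((-12 - 18)*(-5 - 64*(-12 - 18) + 13*(-12 - 18)²)) + 1284)*(2461/10) = (1/(-30*(-5 - 64*(-30) + 13*(-30)²)) + 1284)*(2461/10) = (1/(-30*(-5 + 1920 + 13*900)) + 1284)*(2461/10) = (1/(-30*(-5 + 1920 + 11700)) + 1284)*(2461/10) = (1/(-30*13615) + 1284)*(2461/10) = (1/(-408450) + 1284)*(2461/10) = (-1/408450 + 1284)*(2461/10) = (524449799/408450)*(2461/10) = 1290670955339/4084500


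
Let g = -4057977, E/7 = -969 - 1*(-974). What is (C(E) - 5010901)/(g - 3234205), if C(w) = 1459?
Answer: 2504721/3646091 ≈ 0.68696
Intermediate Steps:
E = 35 (E = 7*(-969 - 1*(-974)) = 7*(-969 + 974) = 7*5 = 35)
(C(E) - 5010901)/(g - 3234205) = (1459 - 5010901)/(-4057977 - 3234205) = -5009442/(-7292182) = -5009442*(-1/7292182) = 2504721/3646091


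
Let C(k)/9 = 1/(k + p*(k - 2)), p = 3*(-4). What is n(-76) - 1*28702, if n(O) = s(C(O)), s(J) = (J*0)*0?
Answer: -28702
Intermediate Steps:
p = -12
C(k) = 9/(24 - 11*k) (C(k) = 9/(k - 12*(k - 2)) = 9/(k - 12*(-2 + k)) = 9/(k + (24 - 12*k)) = 9/(24 - 11*k))
s(J) = 0 (s(J) = 0*0 = 0)
n(O) = 0
n(-76) - 1*28702 = 0 - 1*28702 = 0 - 28702 = -28702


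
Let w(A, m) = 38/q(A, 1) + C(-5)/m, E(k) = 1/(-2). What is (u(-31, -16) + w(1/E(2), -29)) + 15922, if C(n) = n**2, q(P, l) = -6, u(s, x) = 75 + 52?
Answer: 1395637/87 ≈ 16042.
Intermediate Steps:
E(k) = -1/2
u(s, x) = 127
w(A, m) = -19/3 + 25/m (w(A, m) = 38/(-6) + (-5)**2/m = 38*(-1/6) + 25/m = -19/3 + 25/m)
(u(-31, -16) + w(1/E(2), -29)) + 15922 = (127 + (-19/3 + 25/(-29))) + 15922 = (127 + (-19/3 + 25*(-1/29))) + 15922 = (127 + (-19/3 - 25/29)) + 15922 = (127 - 626/87) + 15922 = 10423/87 + 15922 = 1395637/87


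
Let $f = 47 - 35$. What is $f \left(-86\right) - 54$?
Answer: $-1086$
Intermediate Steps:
$f = 12$ ($f = 47 - 35 = 12$)
$f \left(-86\right) - 54 = 12 \left(-86\right) - 54 = -1032 - 54 = -1086$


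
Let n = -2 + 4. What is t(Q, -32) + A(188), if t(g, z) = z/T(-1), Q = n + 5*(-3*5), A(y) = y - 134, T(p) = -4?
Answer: 62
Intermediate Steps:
n = 2
A(y) = -134 + y
Q = -73 (Q = 2 + 5*(-3*5) = 2 + 5*(-15) = 2 - 75 = -73)
t(g, z) = -z/4 (t(g, z) = z/(-4) = z*(-¼) = -z/4)
t(Q, -32) + A(188) = -¼*(-32) + (-134 + 188) = 8 + 54 = 62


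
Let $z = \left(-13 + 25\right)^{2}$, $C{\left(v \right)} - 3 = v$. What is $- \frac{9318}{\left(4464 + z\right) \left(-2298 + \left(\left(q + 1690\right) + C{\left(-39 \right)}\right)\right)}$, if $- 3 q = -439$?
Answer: $\frac{1553}{382208} \approx 0.0040632$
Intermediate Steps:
$q = \frac{439}{3}$ ($q = \left(- \frac{1}{3}\right) \left(-439\right) = \frac{439}{3} \approx 146.33$)
$C{\left(v \right)} = 3 + v$
$z = 144$ ($z = 12^{2} = 144$)
$- \frac{9318}{\left(4464 + z\right) \left(-2298 + \left(\left(q + 1690\right) + C{\left(-39 \right)}\right)\right)} = - \frac{9318}{\left(4464 + 144\right) \left(-2298 + \left(\left(\frac{439}{3} + 1690\right) + \left(3 - 39\right)\right)\right)} = - \frac{9318}{4608 \left(-2298 + \left(\frac{5509}{3} - 36\right)\right)} = - \frac{9318}{4608 \left(-2298 + \frac{5401}{3}\right)} = - \frac{9318}{4608 \left(- \frac{1493}{3}\right)} = - \frac{9318}{-2293248} = \left(-9318\right) \left(- \frac{1}{2293248}\right) = \frac{1553}{382208}$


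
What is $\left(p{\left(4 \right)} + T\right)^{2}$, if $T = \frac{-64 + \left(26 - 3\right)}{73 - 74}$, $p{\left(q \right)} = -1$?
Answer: $1600$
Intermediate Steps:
$T = 41$ ($T = \frac{-64 + 23}{-1} = \left(-41\right) \left(-1\right) = 41$)
$\left(p{\left(4 \right)} + T\right)^{2} = \left(-1 + 41\right)^{2} = 40^{2} = 1600$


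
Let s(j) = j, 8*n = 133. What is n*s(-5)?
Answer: -665/8 ≈ -83.125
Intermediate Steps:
n = 133/8 (n = (⅛)*133 = 133/8 ≈ 16.625)
n*s(-5) = (133/8)*(-5) = -665/8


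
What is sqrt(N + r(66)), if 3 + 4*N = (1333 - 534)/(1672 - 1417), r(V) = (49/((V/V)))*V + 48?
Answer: sqrt(2953830)/30 ≈ 57.289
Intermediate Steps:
r(V) = 48 + 49*V (r(V) = (49/1)*V + 48 = (49*1)*V + 48 = 49*V + 48 = 48 + 49*V)
N = 1/30 (N = -3/4 + ((1333 - 534)/(1672 - 1417))/4 = -3/4 + (799/255)/4 = -3/4 + (799*(1/255))/4 = -3/4 + (1/4)*(47/15) = -3/4 + 47/60 = 1/30 ≈ 0.033333)
sqrt(N + r(66)) = sqrt(1/30 + (48 + 49*66)) = sqrt(1/30 + (48 + 3234)) = sqrt(1/30 + 3282) = sqrt(98461/30) = sqrt(2953830)/30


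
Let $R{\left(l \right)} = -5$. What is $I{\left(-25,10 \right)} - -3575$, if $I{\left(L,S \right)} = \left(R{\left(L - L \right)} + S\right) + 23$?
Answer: $3603$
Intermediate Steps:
$I{\left(L,S \right)} = 18 + S$ ($I{\left(L,S \right)} = \left(-5 + S\right) + 23 = 18 + S$)
$I{\left(-25,10 \right)} - -3575 = \left(18 + 10\right) - -3575 = 28 + 3575 = 3603$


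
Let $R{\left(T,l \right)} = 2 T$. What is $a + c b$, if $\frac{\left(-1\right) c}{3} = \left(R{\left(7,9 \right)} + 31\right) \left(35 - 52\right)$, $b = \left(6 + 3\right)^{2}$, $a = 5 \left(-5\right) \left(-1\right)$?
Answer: $185920$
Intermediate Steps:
$a = 25$ ($a = \left(-25\right) \left(-1\right) = 25$)
$b = 81$ ($b = 9^{2} = 81$)
$c = 2295$ ($c = - 3 \left(2 \cdot 7 + 31\right) \left(35 - 52\right) = - 3 \left(14 + 31\right) \left(-17\right) = - 3 \cdot 45 \left(-17\right) = \left(-3\right) \left(-765\right) = 2295$)
$a + c b = 25 + 2295 \cdot 81 = 25 + 185895 = 185920$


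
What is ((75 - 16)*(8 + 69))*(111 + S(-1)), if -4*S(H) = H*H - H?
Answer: 1004003/2 ≈ 5.0200e+5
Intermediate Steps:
S(H) = -H²/4 + H/4 (S(H) = -(H*H - H)/4 = -(H² - H)/4 = -H²/4 + H/4)
((75 - 16)*(8 + 69))*(111 + S(-1)) = ((75 - 16)*(8 + 69))*(111 + (¼)*(-1)*(1 - 1*(-1))) = (59*77)*(111 + (¼)*(-1)*(1 + 1)) = 4543*(111 + (¼)*(-1)*2) = 4543*(111 - ½) = 4543*(221/2) = 1004003/2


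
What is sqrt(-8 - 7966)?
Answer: 3*I*sqrt(886) ≈ 89.297*I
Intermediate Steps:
sqrt(-8 - 7966) = sqrt(-7974) = 3*I*sqrt(886)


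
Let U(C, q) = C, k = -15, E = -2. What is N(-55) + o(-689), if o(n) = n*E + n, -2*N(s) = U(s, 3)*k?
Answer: 553/2 ≈ 276.50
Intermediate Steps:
N(s) = 15*s/2 (N(s) = -s*(-15)/2 = -(-15)*s/2 = 15*s/2)
o(n) = -n (o(n) = n*(-2) + n = -2*n + n = -n)
N(-55) + o(-689) = (15/2)*(-55) - 1*(-689) = -825/2 + 689 = 553/2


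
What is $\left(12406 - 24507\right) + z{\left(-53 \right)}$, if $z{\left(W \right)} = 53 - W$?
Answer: $-11995$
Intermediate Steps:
$\left(12406 - 24507\right) + z{\left(-53 \right)} = \left(12406 - 24507\right) + \left(53 - -53\right) = -12101 + \left(53 + 53\right) = -12101 + 106 = -11995$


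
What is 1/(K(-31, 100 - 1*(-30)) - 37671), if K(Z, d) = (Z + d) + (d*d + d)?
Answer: -1/20542 ≈ -4.8681e-5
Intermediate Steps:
K(Z, d) = Z + d**2 + 2*d (K(Z, d) = (Z + d) + (d**2 + d) = (Z + d) + (d + d**2) = Z + d**2 + 2*d)
1/(K(-31, 100 - 1*(-30)) - 37671) = 1/((-31 + (100 - 1*(-30))**2 + 2*(100 - 1*(-30))) - 37671) = 1/((-31 + (100 + 30)**2 + 2*(100 + 30)) - 37671) = 1/((-31 + 130**2 + 2*130) - 37671) = 1/((-31 + 16900 + 260) - 37671) = 1/(17129 - 37671) = 1/(-20542) = -1/20542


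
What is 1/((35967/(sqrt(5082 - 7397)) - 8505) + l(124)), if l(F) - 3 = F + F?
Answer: -19108010/159011139629 + 35967*I*sqrt(2315)/159011139629 ≈ -0.00012017 + 1.0883e-5*I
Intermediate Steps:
l(F) = 3 + 2*F (l(F) = 3 + (F + F) = 3 + 2*F)
1/((35967/(sqrt(5082 - 7397)) - 8505) + l(124)) = 1/((35967/(sqrt(5082 - 7397)) - 8505) + (3 + 2*124)) = 1/((35967/(sqrt(-2315)) - 8505) + (3 + 248)) = 1/((35967/((I*sqrt(2315))) - 8505) + 251) = 1/((35967*(-I*sqrt(2315)/2315) - 8505) + 251) = 1/((-35967*I*sqrt(2315)/2315 - 8505) + 251) = 1/((-8505 - 35967*I*sqrt(2315)/2315) + 251) = 1/(-8254 - 35967*I*sqrt(2315)/2315)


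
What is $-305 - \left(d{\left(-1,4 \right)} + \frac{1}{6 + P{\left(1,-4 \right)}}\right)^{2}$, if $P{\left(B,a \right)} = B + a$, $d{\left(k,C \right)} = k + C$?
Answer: $- \frac{2845}{9} \approx -316.11$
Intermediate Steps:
$d{\left(k,C \right)} = C + k$
$-305 - \left(d{\left(-1,4 \right)} + \frac{1}{6 + P{\left(1,-4 \right)}}\right)^{2} = -305 - \left(\left(4 - 1\right) + \frac{1}{6 + \left(1 - 4\right)}\right)^{2} = -305 - \left(3 + \frac{1}{6 - 3}\right)^{2} = -305 - \left(3 + \frac{1}{3}\right)^{2} = -305 - \left(\frac{10}{3}\right)^{2} = -305 - \frac{100}{9} = - \frac{2845}{9}$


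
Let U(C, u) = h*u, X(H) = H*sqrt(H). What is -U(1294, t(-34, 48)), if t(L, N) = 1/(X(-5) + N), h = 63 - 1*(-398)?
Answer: -22128/2429 - 2305*I*sqrt(5)/2429 ≈ -9.1099 - 2.1219*I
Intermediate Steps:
h = 461 (h = 63 + 398 = 461)
X(H) = H**(3/2)
t(L, N) = 1/(N - 5*I*sqrt(5)) (t(L, N) = 1/((-5)**(3/2) + N) = 1/(-5*I*sqrt(5) + N) = 1/(N - 5*I*sqrt(5)))
U(C, u) = 461*u
-U(1294, t(-34, 48)) = -461/(48 - 5*I*sqrt(5))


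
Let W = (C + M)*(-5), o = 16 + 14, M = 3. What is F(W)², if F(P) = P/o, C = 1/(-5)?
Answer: 49/225 ≈ 0.21778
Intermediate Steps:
o = 30
C = -⅕ ≈ -0.20000
W = -14 (W = (-⅕ + 3)*(-5) = (14/5)*(-5) = -14)
F(P) = P/30
F(W)² = ((1/30)*(-14))² = (-7/15)² = 49/225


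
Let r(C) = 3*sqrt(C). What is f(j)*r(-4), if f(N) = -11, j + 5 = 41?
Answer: -66*I ≈ -66.0*I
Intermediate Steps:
j = 36 (j = -5 + 41 = 36)
f(j)*r(-4) = -33*sqrt(-4) = -33*2*I = -66*I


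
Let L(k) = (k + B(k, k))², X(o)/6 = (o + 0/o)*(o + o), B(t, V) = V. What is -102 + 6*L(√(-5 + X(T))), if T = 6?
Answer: 10146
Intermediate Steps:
X(o) = 12*o² (X(o) = 6*((o + 0/o)*(o + o)) = 6*((o + 0)*(2*o)) = 6*(o*(2*o)) = 6*(2*o²) = 12*o²)
L(k) = 4*k² (L(k) = (k + k)² = (2*k)² = 4*k²)
-102 + 6*L(√(-5 + X(T))) = -102 + 6*(4*(√(-5 + 12*6²))²) = -102 + 6*(4*(√(-5 + 12*36))²) = -102 + 6*(4*(√(-5 + 432))²) = -102 + 6*(4*(√427)²) = -102 + 6*(4*427) = -102 + 6*1708 = -102 + 10248 = 10146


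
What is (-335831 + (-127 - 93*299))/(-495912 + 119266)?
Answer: 363765/376646 ≈ 0.96580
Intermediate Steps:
(-335831 + (-127 - 93*299))/(-495912 + 119266) = (-335831 + (-127 - 27807))/(-376646) = (-335831 - 27934)*(-1/376646) = -363765*(-1/376646) = 363765/376646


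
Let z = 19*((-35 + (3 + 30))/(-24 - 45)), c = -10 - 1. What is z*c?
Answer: -418/69 ≈ -6.0580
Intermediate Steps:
c = -11
z = 38/69 (z = 19*((-35 + 33)/(-69)) = 19*(-2*(-1/69)) = 19*(2/69) = 38/69 ≈ 0.55072)
z*c = (38/69)*(-11) = -418/69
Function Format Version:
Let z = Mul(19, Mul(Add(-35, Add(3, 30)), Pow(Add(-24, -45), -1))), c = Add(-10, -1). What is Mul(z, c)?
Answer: Rational(-418, 69) ≈ -6.0580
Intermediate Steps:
c = -11
z = Rational(38, 69) (z = Mul(19, Mul(Add(-35, 33), Pow(-69, -1))) = Mul(19, Mul(-2, Rational(-1, 69))) = Mul(19, Rational(2, 69)) = Rational(38, 69) ≈ 0.55072)
Mul(z, c) = Mul(Rational(38, 69), -11) = Rational(-418, 69)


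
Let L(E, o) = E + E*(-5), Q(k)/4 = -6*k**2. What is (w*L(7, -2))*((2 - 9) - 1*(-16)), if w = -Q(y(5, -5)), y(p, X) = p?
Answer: -151200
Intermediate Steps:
Q(k) = -24*k**2 (Q(k) = 4*(-6*k**2) = -24*k**2)
w = 600 (w = -(-24)*5**2 = -(-24)*25 = -1*(-600) = 600)
L(E, o) = -4*E (L(E, o) = E - 5*E = -4*E)
(w*L(7, -2))*((2 - 9) - 1*(-16)) = (600*(-4*7))*((2 - 9) - 1*(-16)) = (600*(-28))*(-7 + 16) = -16800*9 = -151200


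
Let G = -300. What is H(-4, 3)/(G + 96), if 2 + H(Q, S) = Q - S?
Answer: 3/68 ≈ 0.044118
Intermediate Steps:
H(Q, S) = -2 + Q - S (H(Q, S) = -2 + (Q - S) = -2 + Q - S)
H(-4, 3)/(G + 96) = (-2 - 4 - 1*3)/(-300 + 96) = (-2 - 4 - 3)/(-204) = -1/204*(-9) = 3/68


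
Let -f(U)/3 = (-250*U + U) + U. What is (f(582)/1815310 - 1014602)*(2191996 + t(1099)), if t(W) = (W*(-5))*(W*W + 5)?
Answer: 6109952525947374405044/907655 ≈ 6.7316e+15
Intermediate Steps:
t(W) = -5*W*(5 + W²) (t(W) = (-5*W)*(W² + 5) = (-5*W)*(5 + W²) = -5*W*(5 + W²))
f(U) = 744*U (f(U) = -3*((-250*U + U) + U) = -3*(-249*U + U) = -(-744)*U = 744*U)
(f(582)/1815310 - 1014602)*(2191996 + t(1099)) = ((744*582)/1815310 - 1014602)*(2191996 - 5*1099*(5 + 1099²)) = (433008*(1/1815310) - 1014602)*(2191996 - 5*1099*(5 + 1207801)) = (216504/907655 - 1014602)*(2191996 - 5*1099*1207806) = -920908361806*(2191996 - 6636893970)/907655 = -920908361806/907655*(-6634701974) = 6109952525947374405044/907655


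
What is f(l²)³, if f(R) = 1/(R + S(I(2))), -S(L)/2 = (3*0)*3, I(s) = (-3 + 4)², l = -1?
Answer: 1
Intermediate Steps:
I(s) = 1 (I(s) = 1² = 1)
S(L) = 0 (S(L) = -2*3*0*3 = -0*3 = -2*0 = 0)
f(R) = 1/R (f(R) = 1/(R + 0) = 1/R)
f(l²)³ = (1/((-1)²))³ = (1/1)³ = 1³ = 1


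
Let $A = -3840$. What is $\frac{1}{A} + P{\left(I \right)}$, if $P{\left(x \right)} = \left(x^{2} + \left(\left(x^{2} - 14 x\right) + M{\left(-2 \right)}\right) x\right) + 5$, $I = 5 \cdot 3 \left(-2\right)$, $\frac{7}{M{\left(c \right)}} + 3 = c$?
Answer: $- \frac{148427521}{3840} \approx -38653.0$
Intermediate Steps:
$M{\left(c \right)} = \frac{7}{-3 + c}$
$I = -30$ ($I = 15 \left(-2\right) = -30$)
$P{\left(x \right)} = 5 + x^{2} + x \left(- \frac{7}{5} + x^{2} - 14 x\right)$ ($P{\left(x \right)} = \left(x^{2} + \left(\left(x^{2} - 14 x\right) + \frac{7}{-3 - 2}\right) x\right) + 5 = \left(x^{2} + \left(\left(x^{2} - 14 x\right) + \frac{7}{-5}\right) x\right) + 5 = \left(x^{2} + \left(\left(x^{2} - 14 x\right) + 7 \left(- \frac{1}{5}\right)\right) x\right) + 5 = \left(x^{2} + \left(\left(x^{2} - 14 x\right) - \frac{7}{5}\right) x\right) + 5 = \left(x^{2} + \left(- \frac{7}{5} + x^{2} - 14 x\right) x\right) + 5 = \left(x^{2} + x \left(- \frac{7}{5} + x^{2} - 14 x\right)\right) + 5 = 5 + x^{2} + x \left(- \frac{7}{5} + x^{2} - 14 x\right)$)
$\frac{1}{A} + P{\left(I \right)} = \frac{1}{-3840} + \left(5 + \left(-30\right)^{3} - 13 \left(-30\right)^{2} - -42\right) = - \frac{1}{3840} + \left(5 - 27000 - 11700 + 42\right) = - \frac{1}{3840} - 38653 = - \frac{148427521}{3840}$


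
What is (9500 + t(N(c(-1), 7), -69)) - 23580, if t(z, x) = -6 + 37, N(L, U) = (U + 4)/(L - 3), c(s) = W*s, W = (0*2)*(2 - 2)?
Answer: -14049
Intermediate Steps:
W = 0 (W = 0*0 = 0)
c(s) = 0 (c(s) = 0*s = 0)
N(L, U) = (4 + U)/(-3 + L)
t(z, x) = 31
(9500 + t(N(c(-1), 7), -69)) - 23580 = (9500 + 31) - 23580 = 9531 - 23580 = -14049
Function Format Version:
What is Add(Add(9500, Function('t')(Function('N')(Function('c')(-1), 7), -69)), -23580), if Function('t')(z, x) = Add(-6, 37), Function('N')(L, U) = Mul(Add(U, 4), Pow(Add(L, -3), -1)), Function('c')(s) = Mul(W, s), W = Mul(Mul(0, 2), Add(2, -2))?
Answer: -14049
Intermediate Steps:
W = 0 (W = Mul(0, 0) = 0)
Function('c')(s) = 0 (Function('c')(s) = Mul(0, s) = 0)
Function('N')(L, U) = Mul(Pow(Add(-3, L), -1), Add(4, U)) (Function('N')(L, U) = Mul(Add(4, U), Pow(Add(-3, L), -1)) = Mul(Pow(Add(-3, L), -1), Add(4, U)))
Function('t')(z, x) = 31
Add(Add(9500, Function('t')(Function('N')(Function('c')(-1), 7), -69)), -23580) = Add(Add(9500, 31), -23580) = Add(9531, -23580) = -14049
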